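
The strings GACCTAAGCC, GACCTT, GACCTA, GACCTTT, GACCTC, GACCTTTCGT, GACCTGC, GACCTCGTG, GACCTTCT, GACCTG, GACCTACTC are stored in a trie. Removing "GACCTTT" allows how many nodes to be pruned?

Walk "GACCTTT" from the leaf back toward the root, removing each node that no remaining word uses.
Every node on "GACCTTT" is still needed (e.g. by "GACCTTTCGT"), so nothing is freed.
Nodes removed: 0

0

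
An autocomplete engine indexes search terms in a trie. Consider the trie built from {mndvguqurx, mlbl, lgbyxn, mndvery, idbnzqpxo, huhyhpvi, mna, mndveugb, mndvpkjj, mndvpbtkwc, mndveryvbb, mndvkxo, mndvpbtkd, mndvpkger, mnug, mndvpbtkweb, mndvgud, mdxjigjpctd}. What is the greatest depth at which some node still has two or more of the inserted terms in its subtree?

The deepest shared node is where two words last agree before diverging.
e.g. "mndvpbtkwc" and "mndvpbtkweb" share the prefix "mndvpbtkw" of length 9; no pair shares a longer one.
Longest shared-prefix length: 9

9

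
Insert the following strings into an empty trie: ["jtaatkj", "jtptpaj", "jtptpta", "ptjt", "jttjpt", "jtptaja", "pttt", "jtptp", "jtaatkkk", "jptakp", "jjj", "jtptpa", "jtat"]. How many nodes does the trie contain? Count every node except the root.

Insert word by word; a character creates a node only if that edge doesn't already exist:
  "jtaatkj" → 7 new (j, t, a, a, t, k, j)
  "jtptpaj" → prefix "jt" already present; 5 new (p, t, p, a, j)
  "jtptpta" → prefix "jtptp" already present; 2 new (t, a)
  "ptjt" → 4 new (p, t, j, t)
  "jttjpt" → prefix "jt" already present; 4 new (t, j, p, t)
  "jtptaja" → prefix "jtpt" already present; 3 new (a, j, a)
  "pttt" → prefix "pt" already present; 2 new (t, t)
  "jtptp" → prefix "jtptp" already present; 0 new (none)
  "jtaatkkk" → prefix "jtaatk" already present; 2 new (k, k)
  "jptakp" → prefix "j" already present; 5 new (p, t, a, k, p)
  "jjj" → prefix "j" already present; 2 new (j, j)
  "jtptpa" → prefix "jtptpa" already present; 0 new (none)
  "jtat" → prefix "jta" already present; 1 new (t)
Total nodes = 7 + 5 + 2 + 4 + 4 + 3 + 2 + 0 + 2 + 5 + 2 + 0 + 1 = 37

37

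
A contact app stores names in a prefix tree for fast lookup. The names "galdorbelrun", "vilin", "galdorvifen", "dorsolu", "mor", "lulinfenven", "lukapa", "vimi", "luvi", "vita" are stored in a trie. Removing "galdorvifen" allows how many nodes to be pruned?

5

Walk "galdorvifen" from the leaf back toward the root, removing each node that no remaining word uses.
The suffix "vifen" (5 nodes) is used only by "galdorvifen"; the node for "galdor" still has the child "b", so pruning stops there.
Nodes removed: 5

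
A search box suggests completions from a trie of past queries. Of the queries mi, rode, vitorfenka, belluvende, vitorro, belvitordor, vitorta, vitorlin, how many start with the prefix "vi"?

Filter for entries beginning with "vi":
Matches: "vitorfenka", "vitorlin", "vitorro", "vitorta"
Count: 4

4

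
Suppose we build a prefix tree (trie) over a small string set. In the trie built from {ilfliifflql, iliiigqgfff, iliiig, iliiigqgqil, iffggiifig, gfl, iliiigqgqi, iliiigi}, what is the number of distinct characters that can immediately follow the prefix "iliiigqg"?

The children of the "iliiigqg" node are the distinct next characters among strings starting with "iliiigqg".
Characters that immediately follow "iliiigqg" among the stored strings: {f, q}.
That node has 2 child edges.

2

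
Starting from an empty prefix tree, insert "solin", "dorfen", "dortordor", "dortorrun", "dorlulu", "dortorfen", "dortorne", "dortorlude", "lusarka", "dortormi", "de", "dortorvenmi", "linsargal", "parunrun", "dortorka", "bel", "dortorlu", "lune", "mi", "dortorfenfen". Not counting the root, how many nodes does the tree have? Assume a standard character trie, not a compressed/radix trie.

76

Insert word by word; a character creates a node only if that edge doesn't already exist:
  "solin" → 5 new (s, o, l, i, n)
  "dorfen" → 6 new (d, o, r, f, e, n)
  "dortordor" → prefix "dor" already present; 6 new (t, o, r, d, o, r)
  "dortorrun" → prefix "dortor" already present; 3 new (r, u, n)
  "dorlulu" → prefix "dor" already present; 4 new (l, u, l, u)
  "dortorfen" → prefix "dortor" already present; 3 new (f, e, n)
  "dortorne" → prefix "dortor" already present; 2 new (n, e)
  "dortorlude" → prefix "dortor" already present; 4 new (l, u, d, e)
  "lusarka" → 7 new (l, u, s, a, r, k, a)
  "dortormi" → prefix "dortor" already present; 2 new (m, i)
  "de" → prefix "d" already present; 1 new (e)
  "dortorvenmi" → prefix "dortor" already present; 5 new (v, e, n, m, i)
  "linsargal" → prefix "l" already present; 8 new (i, n, s, a, r, g, a, l)
  "parunrun" → 8 new (p, a, r, u, n, r, u, n)
  "dortorka" → prefix "dortor" already present; 2 new (k, a)
  "bel" → 3 new (b, e, l)
  "dortorlu" → prefix "dortorlu" already present; 0 new (none)
  "lune" → prefix "lu" already present; 2 new (n, e)
  "mi" → 2 new (m, i)
  "dortorfenfen" → prefix "dortorfen" already present; 3 new (f, e, n)
Total nodes = 5 + 6 + 6 + 3 + 4 + 3 + 2 + 4 + 7 + 2 + 1 + 5 + 8 + 8 + 2 + 3 + 0 + 2 + 2 + 3 = 76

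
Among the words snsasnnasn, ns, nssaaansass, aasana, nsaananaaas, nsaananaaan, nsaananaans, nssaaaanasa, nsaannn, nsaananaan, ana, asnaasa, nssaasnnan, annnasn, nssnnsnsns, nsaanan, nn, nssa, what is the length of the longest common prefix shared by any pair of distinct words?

Equivalently: take the maximum, over all pairs, of their longest common prefix length.
"nsaananaaan" and "nsaananaaas" agree on "nsaananaaa" (10 characters) before diverging; nothing deeper is shared.
Longest shared-prefix length: 10

10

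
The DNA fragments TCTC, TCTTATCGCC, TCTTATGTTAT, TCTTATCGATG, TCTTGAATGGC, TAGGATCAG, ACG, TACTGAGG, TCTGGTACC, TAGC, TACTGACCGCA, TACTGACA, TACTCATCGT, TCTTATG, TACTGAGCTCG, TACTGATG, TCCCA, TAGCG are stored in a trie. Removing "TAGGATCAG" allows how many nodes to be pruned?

6

After clearing the end-marker at "TAGGATCAG", prune upward until reaching a node still needed by another word.
The suffix "GATCAG" (6 nodes) is used only by "TAGGATCAG"; the node for "TAG" still has the child "C", so pruning stops there.
Nodes removed: 6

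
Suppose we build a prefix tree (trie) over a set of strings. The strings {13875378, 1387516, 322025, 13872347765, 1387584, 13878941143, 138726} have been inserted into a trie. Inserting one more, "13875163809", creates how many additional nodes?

The longest prefix of "13875163809" already in the trie is "1387516" (length 7).
New nodes needed: |"13875163809"| − 7 = 11 − 7 = 4.

4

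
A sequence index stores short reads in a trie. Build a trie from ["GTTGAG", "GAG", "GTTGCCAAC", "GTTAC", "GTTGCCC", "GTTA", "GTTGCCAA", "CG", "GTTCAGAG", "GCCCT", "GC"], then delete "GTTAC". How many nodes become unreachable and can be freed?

A node on "GTTAC"'s path can go only if nothing else ends at it or branches off below it.
The suffix "C" (1 node) is used only by "GTTAC"; "GTTA" is itself a stored word, so pruning stops there.
Nodes removed: 1

1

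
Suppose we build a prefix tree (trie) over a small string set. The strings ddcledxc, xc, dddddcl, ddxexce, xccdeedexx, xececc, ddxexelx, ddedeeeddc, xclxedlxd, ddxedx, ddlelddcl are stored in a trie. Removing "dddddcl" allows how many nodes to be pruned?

A node on "dddddcl"'s path can go only if nothing else ends at it or branches off below it.
The suffix "dddcl" (5 nodes) is used only by "dddddcl"; the node for "dd" still has the child "c", so pruning stops there.
Nodes removed: 5

5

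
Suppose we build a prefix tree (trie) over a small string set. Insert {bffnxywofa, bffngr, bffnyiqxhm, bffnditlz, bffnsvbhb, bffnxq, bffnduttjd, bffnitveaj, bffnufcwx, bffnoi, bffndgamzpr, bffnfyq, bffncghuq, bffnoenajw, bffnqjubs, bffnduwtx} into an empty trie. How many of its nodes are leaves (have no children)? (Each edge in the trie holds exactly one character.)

16

A leaf is a node with no children — equivalently, the end of a word that is not a proper prefix of any other stored word.
Those words: "bffncghuq", "bffndgamzpr", "bffnditlz", "bffnduttjd", "bffnduwtx", "bffnfyq", "bffngr", "bffnitveaj", "bffnoenajw", "bffnoi", "bffnqjubs", "bffnsvbhb", "bffnufcwx", "bffnxq", "bffnxywofa", "bffnyiqxhm"
Leaf count: 16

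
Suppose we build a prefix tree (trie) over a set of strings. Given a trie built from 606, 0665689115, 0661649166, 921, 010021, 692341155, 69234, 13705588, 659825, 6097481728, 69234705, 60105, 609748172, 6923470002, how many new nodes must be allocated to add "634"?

The longest prefix of "634" already in the trie is "6" (length 1).
Each of the 2 remaining characters creates one node.

2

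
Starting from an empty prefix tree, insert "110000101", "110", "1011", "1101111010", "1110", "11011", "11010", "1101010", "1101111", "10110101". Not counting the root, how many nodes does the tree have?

28

Count nodes per top-level branch (shared prefixes stored once):
  '1'-branch (1011, 10110101, 110, 110000101, 11010, 1101010, 11011, 1101111, 1101111010, 1110): 28 nodes
Sum: 28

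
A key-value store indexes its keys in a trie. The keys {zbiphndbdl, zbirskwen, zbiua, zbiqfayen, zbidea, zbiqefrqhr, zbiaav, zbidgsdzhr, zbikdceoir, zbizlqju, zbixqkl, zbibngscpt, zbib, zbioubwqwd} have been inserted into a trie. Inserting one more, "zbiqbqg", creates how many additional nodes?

3

The longest prefix of "zbiqbqg" already in the trie is "zbiq" (length 4).
Each of the 3 remaining characters creates one node.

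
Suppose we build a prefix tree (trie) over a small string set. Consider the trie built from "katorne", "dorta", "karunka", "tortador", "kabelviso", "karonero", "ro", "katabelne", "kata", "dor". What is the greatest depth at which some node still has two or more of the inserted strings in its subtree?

4

Equivalently: take the maximum, over all pairs, of their longest common prefix length.
"kata" and "katabelne" agree on "kata" (4 characters) before diverging; nothing deeper is shared.
Longest shared-prefix length: 4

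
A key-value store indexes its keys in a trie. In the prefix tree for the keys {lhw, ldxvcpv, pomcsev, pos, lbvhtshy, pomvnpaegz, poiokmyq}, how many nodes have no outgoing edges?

A leaf is a node with no children — equivalently, the end of a word that is not a proper prefix of any other stored word.
Those words: "lbvhtshy", "ldxvcpv", "lhw", "poiokmyq", "pomcsev", "pomvnpaegz", "pos"
Leaf count: 7

7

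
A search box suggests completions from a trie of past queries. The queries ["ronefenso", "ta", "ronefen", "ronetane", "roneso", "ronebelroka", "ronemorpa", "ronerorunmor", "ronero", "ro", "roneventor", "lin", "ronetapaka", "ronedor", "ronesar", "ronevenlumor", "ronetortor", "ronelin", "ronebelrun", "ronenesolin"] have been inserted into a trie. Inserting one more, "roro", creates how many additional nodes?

Walking "roro" from the root, the first 2 characters ("ro") follow existing edges; "r" is the first miss.
Each of the 2 remaining characters creates one node.

2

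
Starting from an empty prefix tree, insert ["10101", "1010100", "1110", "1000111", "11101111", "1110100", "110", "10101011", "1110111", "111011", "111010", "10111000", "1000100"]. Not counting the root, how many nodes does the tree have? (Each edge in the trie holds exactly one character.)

31

Trace insertions, counting only characters that open a new branch:
  "10101" → 5 new (1, 0, 1, 0, 1)
  "1010100" → prefix "10101" already present; 2 new (0, 0)
  "1110" → prefix "1" already present; 3 new (1, 1, 0)
  "1000111" → prefix "10" already present; 5 new (0, 0, 1, 1, 1)
  "11101111" → prefix "1110" already present; 4 new (1, 1, 1, 1)
  "1110100" → prefix "11101" already present; 2 new (0, 0)
  "110" → prefix "11" already present; 1 new (0)
  "10101011" → prefix "101010" already present; 2 new (1, 1)
  "1110111" → prefix "1110111" already present; 0 new (none)
  "111011" → prefix "111011" already present; 0 new (none)
  "111010" → prefix "111010" already present; 0 new (none)
  "10111000" → prefix "101" already present; 5 new (1, 1, 0, 0, 0)
  "1000100" → prefix "10001" already present; 2 new (0, 0)
Total nodes = 5 + 2 + 3 + 5 + 4 + 2 + 1 + 2 + 0 + 0 + 0 + 5 + 2 = 31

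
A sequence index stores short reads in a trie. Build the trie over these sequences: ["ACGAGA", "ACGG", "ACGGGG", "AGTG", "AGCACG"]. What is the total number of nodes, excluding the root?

16

For each word, the new-node count is its length minus the longest prefix already in the trie:
  "ACGAGA" → 6 new (A, C, G, A, G, A)
  "ACGG" → prefix "ACG" already present; 1 new (G)
  "ACGGGG" → prefix "ACGG" already present; 2 new (G, G)
  "AGTG" → prefix "A" already present; 3 new (G, T, G)
  "AGCACG" → prefix "AG" already present; 4 new (C, A, C, G)
Total nodes = 6 + 1 + 2 + 3 + 4 = 16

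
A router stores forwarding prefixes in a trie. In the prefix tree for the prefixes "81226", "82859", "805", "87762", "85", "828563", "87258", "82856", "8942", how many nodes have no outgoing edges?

8

Leaves are exactly the stored words that no other stored word extends.
Those words: "805", "81226", "828563", "82859", "85", "87258", "87762", "8942"
Leaf count: 8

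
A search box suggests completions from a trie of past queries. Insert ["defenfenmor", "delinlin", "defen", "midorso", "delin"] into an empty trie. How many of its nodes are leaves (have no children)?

A leaf is a node with no children — equivalently, the end of a word that is not a proper prefix of any other stored word.
Those words: "defenfenmor", "delinlin", "midorso"
Leaf count: 3

3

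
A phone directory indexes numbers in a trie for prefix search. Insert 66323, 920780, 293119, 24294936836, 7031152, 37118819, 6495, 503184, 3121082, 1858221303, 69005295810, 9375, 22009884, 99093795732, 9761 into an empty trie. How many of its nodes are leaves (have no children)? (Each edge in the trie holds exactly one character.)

15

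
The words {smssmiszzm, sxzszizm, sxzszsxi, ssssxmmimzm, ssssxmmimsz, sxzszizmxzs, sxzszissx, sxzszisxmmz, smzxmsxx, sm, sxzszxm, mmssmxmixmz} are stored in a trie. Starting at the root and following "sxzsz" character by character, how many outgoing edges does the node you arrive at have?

The children of the "sxzsz" node are the distinct next characters among strings starting with "sxzsz".
Characters that immediately follow "sxzsz" among the stored strings: {i, s, x}.
That node has 3 child edges.

3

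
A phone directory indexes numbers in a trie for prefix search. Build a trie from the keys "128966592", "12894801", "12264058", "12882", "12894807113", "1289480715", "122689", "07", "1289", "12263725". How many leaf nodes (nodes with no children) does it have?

Leaves are exactly the stored words that no other stored word extends.
Those words: "07", "12263725", "12264058", "122689", "12882", "12894801", "12894807113", "1289480715", "128966592"
Leaf count: 9

9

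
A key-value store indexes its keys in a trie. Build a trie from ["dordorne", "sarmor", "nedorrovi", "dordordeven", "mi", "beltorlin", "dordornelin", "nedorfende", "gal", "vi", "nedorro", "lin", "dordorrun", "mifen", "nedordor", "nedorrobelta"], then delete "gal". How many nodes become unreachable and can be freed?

Walk "gal" from the leaf back toward the root, removing each node that no remaining word uses.
No other word shares any prefix with "gal", so all 3 of its nodes go.
Nodes removed: 3

3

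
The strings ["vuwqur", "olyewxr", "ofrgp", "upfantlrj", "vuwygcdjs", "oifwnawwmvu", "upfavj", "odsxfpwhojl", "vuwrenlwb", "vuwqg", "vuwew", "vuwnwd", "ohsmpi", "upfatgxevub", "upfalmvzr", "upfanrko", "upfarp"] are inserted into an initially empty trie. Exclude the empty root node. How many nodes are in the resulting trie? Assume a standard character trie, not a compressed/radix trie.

Count nodes per top-level branch (shared prefixes stored once):
  'o'-branch (odsxfpwhojl, ofrgp, ohsmpi, oifwnawwmvu, olyewxr): 36 nodes
  'u'-branch (upfalmvzr, upfanrko, upfantlrj, upfarp, upfatgxevub, upfavj): 28 nodes
  'v'-branch (vuwew, vuwnwd, vuwqg, vuwqur, vuwrenlwb, vuwygcdjs): 24 nodes
Sum: 88

88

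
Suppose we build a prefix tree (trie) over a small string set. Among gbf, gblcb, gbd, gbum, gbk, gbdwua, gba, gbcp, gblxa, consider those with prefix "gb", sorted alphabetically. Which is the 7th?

gblcb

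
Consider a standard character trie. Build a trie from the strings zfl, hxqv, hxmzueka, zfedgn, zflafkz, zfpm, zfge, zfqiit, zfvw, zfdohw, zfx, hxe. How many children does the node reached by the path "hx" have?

3

Walk "hx" from the root, arriving at one node.
Characters that immediately follow "hx" among the stored strings: {e, m, q}.
That node has 3 child edges.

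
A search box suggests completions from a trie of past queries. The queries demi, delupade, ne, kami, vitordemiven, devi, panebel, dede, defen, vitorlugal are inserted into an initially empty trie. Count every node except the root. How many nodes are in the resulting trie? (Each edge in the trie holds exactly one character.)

47

Trace insertions, counting only characters that open a new branch:
  "demi" → 4 new (d, e, m, i)
  "delupade" → prefix "de" already present; 6 new (l, u, p, a, d, e)
  "ne" → 2 new (n, e)
  "kami" → 4 new (k, a, m, i)
  "vitordemiven" → 12 new (v, i, t, o, r, d, e, m, i, v, e, n)
  "devi" → prefix "de" already present; 2 new (v, i)
  "panebel" → 7 new (p, a, n, e, b, e, l)
  "dede" → prefix "de" already present; 2 new (d, e)
  "defen" → prefix "de" already present; 3 new (f, e, n)
  "vitorlugal" → prefix "vitor" already present; 5 new (l, u, g, a, l)
Total nodes = 4 + 6 + 2 + 4 + 12 + 2 + 7 + 2 + 3 + 5 = 47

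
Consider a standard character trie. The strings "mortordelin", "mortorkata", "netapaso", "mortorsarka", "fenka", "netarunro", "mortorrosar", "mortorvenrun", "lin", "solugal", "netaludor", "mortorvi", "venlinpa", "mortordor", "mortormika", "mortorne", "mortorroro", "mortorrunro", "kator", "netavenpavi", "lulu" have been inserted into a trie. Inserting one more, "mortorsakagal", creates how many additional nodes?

The longest prefix of "mortorsakagal" already in the trie is "mortorsa" (length 8).
So 13 − 8 = 5 new nodes.

5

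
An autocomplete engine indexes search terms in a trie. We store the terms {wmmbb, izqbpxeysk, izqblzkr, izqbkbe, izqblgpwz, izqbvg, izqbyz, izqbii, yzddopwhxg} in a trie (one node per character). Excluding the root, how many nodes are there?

42

Insert word by word; a character creates a node only if that edge doesn't already exist:
  "wmmbb" → 5 new (w, m, m, b, b)
  "izqbpxeysk" → 10 new (i, z, q, b, p, x, e, y, s, k)
  "izqblzkr" → prefix "izqb" already present; 4 new (l, z, k, r)
  "izqbkbe" → prefix "izqb" already present; 3 new (k, b, e)
  "izqblgpwz" → prefix "izqbl" already present; 4 new (g, p, w, z)
  "izqbvg" → prefix "izqb" already present; 2 new (v, g)
  "izqbyz" → prefix "izqb" already present; 2 new (y, z)
  "izqbii" → prefix "izqb" already present; 2 new (i, i)
  "yzddopwhxg" → 10 new (y, z, d, d, o, p, w, h, x, g)
Total nodes = 5 + 10 + 4 + 3 + 4 + 2 + 2 + 2 + 10 = 42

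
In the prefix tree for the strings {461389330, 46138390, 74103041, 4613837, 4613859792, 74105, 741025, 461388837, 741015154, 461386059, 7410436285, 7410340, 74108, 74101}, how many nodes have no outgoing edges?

A leaf is a node with no children — equivalently, the end of a word that is not a proper prefix of any other stored word.
Those words: "4613837", "46138390", "4613859792", "461386059", "461388837", "461389330", "741015154", "741025", "74103041", "7410340", "7410436285", "74105", "74108"
Leaf count: 13

13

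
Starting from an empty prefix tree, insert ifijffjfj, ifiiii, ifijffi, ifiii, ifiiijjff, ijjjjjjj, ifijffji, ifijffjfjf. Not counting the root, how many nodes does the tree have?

26

Insert word by word; a character creates a node only if that edge doesn't already exist:
  "ifijffjfj" → 9 new (i, f, i, j, f, f, j, f, j)
  "ifiiii" → prefix "ifi" already present; 3 new (i, i, i)
  "ifijffi" → prefix "ifijff" already present; 1 new (i)
  "ifiii" → prefix "ifiii" already present; 0 new (none)
  "ifiiijjff" → prefix "ifiii" already present; 4 new (j, j, f, f)
  "ijjjjjjj" → prefix "i" already present; 7 new (j, j, j, j, j, j, j)
  "ifijffji" → prefix "ifijffj" already present; 1 new (i)
  "ifijffjfjf" → prefix "ifijffjfj" already present; 1 new (f)
Total nodes = 9 + 3 + 1 + 0 + 4 + 7 + 1 + 1 = 26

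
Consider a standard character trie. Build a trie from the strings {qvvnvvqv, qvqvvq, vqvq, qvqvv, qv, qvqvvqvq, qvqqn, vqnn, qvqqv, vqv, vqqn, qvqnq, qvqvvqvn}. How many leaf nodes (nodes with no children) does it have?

A leaf is a node with no children — equivalently, the end of a word that is not a proper prefix of any other stored word.
Those words: "qvqnq", "qvqqn", "qvqqv", "qvqvvqvn", "qvqvvqvq", "qvvnvvqv", "vqnn", "vqqn", "vqvq"
Leaf count: 9

9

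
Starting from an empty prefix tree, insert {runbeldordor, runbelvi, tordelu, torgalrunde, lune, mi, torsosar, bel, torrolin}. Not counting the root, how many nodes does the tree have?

Trace insertions, counting only characters that open a new branch:
  "runbeldordor" → 12 new (r, u, n, b, e, l, d, o, r, d, o, r)
  "runbelvi" → prefix "runbel" already present; 2 new (v, i)
  "tordelu" → 7 new (t, o, r, d, e, l, u)
  "torgalrunde" → prefix "tor" already present; 8 new (g, a, l, r, u, n, d, e)
  "lune" → 4 new (l, u, n, e)
  "mi" → 2 new (m, i)
  "torsosar" → prefix "tor" already present; 5 new (s, o, s, a, r)
  "bel" → 3 new (b, e, l)
  "torrolin" → prefix "tor" already present; 5 new (r, o, l, i, n)
Total nodes = 12 + 2 + 7 + 8 + 4 + 2 + 5 + 3 + 5 = 48

48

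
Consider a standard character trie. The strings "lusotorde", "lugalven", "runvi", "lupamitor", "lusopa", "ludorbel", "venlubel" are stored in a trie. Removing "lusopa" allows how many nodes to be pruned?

2

After clearing the end-marker at "lusopa", prune upward until reaching a node still needed by another word.
The suffix "pa" (2 nodes) is used only by "lusopa"; the node for "luso" still has the child "t", so pruning stops there.
Nodes removed: 2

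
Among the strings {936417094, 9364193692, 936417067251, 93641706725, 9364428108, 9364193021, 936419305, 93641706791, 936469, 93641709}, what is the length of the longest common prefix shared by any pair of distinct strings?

Equivalently: take the maximum, over all pairs, of their longest common prefix length.
e.g. "93641706725" and "936417067251" share the prefix "93641706725" of length 11; no pair shares a longer one.
Longest shared-prefix length: 11

11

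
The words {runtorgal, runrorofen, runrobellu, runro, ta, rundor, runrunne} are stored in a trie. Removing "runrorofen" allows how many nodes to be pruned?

5

Walk "runrorofen" from the leaf back toward the root, removing each node that no remaining word uses.
The suffix "rofen" (5 nodes) is used only by "runrorofen"; the node for "runro" still has the child "b", so pruning stops there.
Nodes removed: 5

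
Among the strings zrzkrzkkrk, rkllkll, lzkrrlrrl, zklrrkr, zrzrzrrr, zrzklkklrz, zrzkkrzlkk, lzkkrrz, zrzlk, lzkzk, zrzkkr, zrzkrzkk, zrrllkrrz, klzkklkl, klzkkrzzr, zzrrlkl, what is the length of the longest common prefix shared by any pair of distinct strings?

8

The deepest shared node is where two words last agree before diverging.
"zrzkrzkk" and "zrzkrzkkrk" agree on "zrzkrzkk" (8 characters) before diverging; nothing deeper is shared.
Longest shared-prefix length: 8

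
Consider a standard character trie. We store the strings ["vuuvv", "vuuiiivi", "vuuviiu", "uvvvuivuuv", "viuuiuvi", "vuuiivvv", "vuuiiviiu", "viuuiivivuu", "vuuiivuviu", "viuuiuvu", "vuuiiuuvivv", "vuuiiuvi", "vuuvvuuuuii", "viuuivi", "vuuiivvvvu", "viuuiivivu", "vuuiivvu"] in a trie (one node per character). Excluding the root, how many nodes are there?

66

Count nodes per top-level branch (shared prefixes stored once):
  'u'-branch (uvvvuivuuv): 10 nodes
  'v'-branch (viuuiivivu, viuuiivivuu, viuuiuvi, viuuiuvu, viuuivi, vuuiiivi, vuuiiuuvivv, vuuiiuvi, vuuiiviiu, vuuiivuviu, vuuiivvu, vuuiivvv, vuuiivvvvu, vuuviiu, vuuvv, vuuvvuuuuii): 56 nodes
Sum: 66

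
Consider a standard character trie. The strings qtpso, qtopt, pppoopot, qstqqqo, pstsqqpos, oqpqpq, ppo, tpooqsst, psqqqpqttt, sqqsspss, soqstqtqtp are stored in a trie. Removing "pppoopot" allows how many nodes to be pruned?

A node on "pppoopot"'s path can go only if nothing else ends at it or branches off below it.
The suffix "poopot" (6 nodes) is used only by "pppoopot"; the node for "pp" still has the child "o", so pruning stops there.
Nodes removed: 6

6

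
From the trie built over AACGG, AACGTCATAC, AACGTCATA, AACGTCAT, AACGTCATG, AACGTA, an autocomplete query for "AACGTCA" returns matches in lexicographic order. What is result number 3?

Filter for "AACGTCA…" and sort: "AACGTCAT", "AACGTCATA", "AACGTCATAC", "AACGTCATG"
The 3rd is AACGTCATAC.

AACGTCATAC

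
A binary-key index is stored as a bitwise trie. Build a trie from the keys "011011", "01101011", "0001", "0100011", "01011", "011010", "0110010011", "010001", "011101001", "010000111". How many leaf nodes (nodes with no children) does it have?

8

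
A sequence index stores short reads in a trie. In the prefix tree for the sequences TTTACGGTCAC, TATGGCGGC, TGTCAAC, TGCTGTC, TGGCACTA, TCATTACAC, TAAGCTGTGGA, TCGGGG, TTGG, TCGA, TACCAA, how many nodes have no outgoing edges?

A leaf is a node with no children — equivalently, the end of a word that is not a proper prefix of any other stored word.
Those words: "TAAGCTGTGGA", "TACCAA", "TATGGCGGC", "TCATTACAC", "TCGA", "TCGGGG", "TGCTGTC", "TGGCACTA", "TGTCAAC", "TTGG", "TTTACGGTCAC"
Leaf count: 11

11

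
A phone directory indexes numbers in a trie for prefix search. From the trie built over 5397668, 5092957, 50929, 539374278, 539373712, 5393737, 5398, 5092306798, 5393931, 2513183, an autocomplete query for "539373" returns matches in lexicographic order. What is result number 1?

Filter for "539373…" and sort: "5393737", "539373712"
Position 1: 5393737

5393737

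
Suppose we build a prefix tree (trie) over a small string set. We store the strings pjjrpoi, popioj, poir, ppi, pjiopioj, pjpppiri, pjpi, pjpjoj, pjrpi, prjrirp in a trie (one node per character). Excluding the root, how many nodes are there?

For each word, the new-node count is its length minus the longest prefix already in the trie:
  "pjjrpoi" → 7 new (p, j, j, r, p, o, i)
  "popioj" → prefix "p" already present; 5 new (o, p, i, o, j)
  "poir" → prefix "po" already present; 2 new (i, r)
  "ppi" → prefix "p" already present; 2 new (p, i)
  "pjiopioj" → prefix "pj" already present; 6 new (i, o, p, i, o, j)
  "pjpppiri" → prefix "pj" already present; 6 new (p, p, p, i, r, i)
  "pjpi" → prefix "pjp" already present; 1 new (i)
  "pjpjoj" → prefix "pjp" already present; 3 new (j, o, j)
  "pjrpi" → prefix "pj" already present; 3 new (r, p, i)
  "prjrirp" → prefix "p" already present; 6 new (r, j, r, i, r, p)
Total nodes = 7 + 5 + 2 + 2 + 6 + 6 + 1 + 3 + 3 + 6 = 41

41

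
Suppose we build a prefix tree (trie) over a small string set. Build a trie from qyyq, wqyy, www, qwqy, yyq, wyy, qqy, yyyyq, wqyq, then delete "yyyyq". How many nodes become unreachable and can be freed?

After clearing the end-marker at "yyyyq", prune upward until reaching a node still needed by another word.
The suffix "yyq" (3 nodes) is used only by "yyyyq"; the node for "yy" still has the child "q", so pruning stops there.
Nodes removed: 3

3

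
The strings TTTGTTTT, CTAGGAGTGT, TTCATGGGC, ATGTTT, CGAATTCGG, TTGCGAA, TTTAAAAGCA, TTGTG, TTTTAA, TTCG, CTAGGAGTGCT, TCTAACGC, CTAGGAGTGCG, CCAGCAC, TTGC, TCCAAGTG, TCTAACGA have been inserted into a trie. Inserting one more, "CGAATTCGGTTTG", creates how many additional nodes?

4

"CGAATTCGG" is already a path in the trie; the remaining "TTTG" must be added.
So 13 − 9 = 4 new nodes.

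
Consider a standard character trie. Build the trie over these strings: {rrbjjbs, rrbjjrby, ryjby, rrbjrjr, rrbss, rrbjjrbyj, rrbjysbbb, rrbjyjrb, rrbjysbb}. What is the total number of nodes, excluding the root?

28

Trie structure (* marks end of a word):
(root)
└─ r
   ├─ r
   │  └─ b
   │     ├─ j
   │     │  ├─ j
   │     │  │  ├─ b
   │     │  │  │  └─ s *
   │     │  │  └─ r
   │     │  │     └─ b
   │     │  │        └─ y *
   │     │  │           └─ j *
   │     │  ├─ r
   │     │  │  └─ j
   │     │  │     └─ r *
   │     │  └─ y
   │     │     ├─ j
   │     │     │  └─ r
   │     │     │     └─ b *
   │     │     └─ s
   │     │        └─ b
   │     │           └─ b *
   │     │              └─ b *
   │     └─ s
   │        └─ s *
   └─ y
      └─ j
         └─ b
            └─ y *
Counting every labelled node above: 28.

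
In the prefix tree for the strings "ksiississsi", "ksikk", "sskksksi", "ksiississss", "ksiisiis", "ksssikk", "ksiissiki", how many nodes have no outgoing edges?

7

A leaf is a node with no children — equivalently, the end of a word that is not a proper prefix of any other stored word.
Those words: "ksiisiis", "ksiissiki", "ksiississsi", "ksiississss", "ksikk", "ksssikk", "sskksksi"
Leaf count: 7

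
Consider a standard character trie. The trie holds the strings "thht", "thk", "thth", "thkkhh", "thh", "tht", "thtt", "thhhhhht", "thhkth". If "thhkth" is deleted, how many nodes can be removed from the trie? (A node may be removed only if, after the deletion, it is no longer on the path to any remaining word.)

3

After clearing the end-marker at "thhkth", prune upward until reaching a node still needed by another word.
The suffix "kth" (3 nodes) is used only by "thhkth"; the node for "thh" still has the child "t", so pruning stops there.
Nodes removed: 3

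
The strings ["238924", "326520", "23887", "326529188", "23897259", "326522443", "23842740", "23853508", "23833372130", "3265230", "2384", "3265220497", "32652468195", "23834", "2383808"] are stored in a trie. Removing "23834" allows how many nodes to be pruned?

1

After clearing the end-marker at "23834", prune upward until reaching a node still needed by another word.
The suffix "4" (1 node) is used only by "23834"; the node for "2383" still has the child "3", so pruning stops there.
Nodes removed: 1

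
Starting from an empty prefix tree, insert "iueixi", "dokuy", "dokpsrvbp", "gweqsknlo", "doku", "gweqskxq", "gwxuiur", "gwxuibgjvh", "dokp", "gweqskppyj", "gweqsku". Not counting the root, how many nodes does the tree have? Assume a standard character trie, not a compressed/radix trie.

43

Insert word by word; a character creates a node only if that edge doesn't already exist:
  "iueixi" → 6 new (i, u, e, i, x, i)
  "dokuy" → 5 new (d, o, k, u, y)
  "dokpsrvbp" → prefix "dok" already present; 6 new (p, s, r, v, b, p)
  "gweqsknlo" → 9 new (g, w, e, q, s, k, n, l, o)
  "doku" → prefix "doku" already present; 0 new (none)
  "gweqskxq" → prefix "gweqsk" already present; 2 new (x, q)
  "gwxuiur" → prefix "gw" already present; 5 new (x, u, i, u, r)
  "gwxuibgjvh" → prefix "gwxui" already present; 5 new (b, g, j, v, h)
  "dokp" → prefix "dokp" already present; 0 new (none)
  "gweqskppyj" → prefix "gweqsk" already present; 4 new (p, p, y, j)
  "gweqsku" → prefix "gweqsk" already present; 1 new (u)
Total nodes = 6 + 5 + 6 + 9 + 0 + 2 + 5 + 5 + 0 + 4 + 1 = 43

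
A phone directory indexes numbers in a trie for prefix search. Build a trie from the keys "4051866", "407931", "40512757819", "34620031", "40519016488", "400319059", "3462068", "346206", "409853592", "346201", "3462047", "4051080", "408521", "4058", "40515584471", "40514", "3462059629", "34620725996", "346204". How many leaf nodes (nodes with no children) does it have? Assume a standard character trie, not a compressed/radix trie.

Leaves are exactly the stored words that no other stored word extends.
Those words: "34620031", "346201", "3462047", "3462059629", "3462068", "34620725996", "400319059", "4051080", "40512757819", "40514", "40515584471", "4051866", "40519016488", "4058", "407931", "408521", "409853592"
Leaf count: 17

17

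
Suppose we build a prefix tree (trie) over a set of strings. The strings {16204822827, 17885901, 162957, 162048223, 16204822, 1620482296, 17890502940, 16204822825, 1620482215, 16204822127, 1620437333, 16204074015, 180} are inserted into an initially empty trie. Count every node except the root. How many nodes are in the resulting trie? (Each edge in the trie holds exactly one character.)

Trace insertions, counting only characters that open a new branch:
  "16204822827" → 11 new (1, 6, 2, 0, 4, 8, 2, 2, 8, 2, 7)
  "17885901" → prefix "1" already present; 7 new (7, 8, 8, 5, 9, 0, 1)
  "162957" → prefix "162" already present; 3 new (9, 5, 7)
  "162048223" → prefix "16204822" already present; 1 new (3)
  "16204822" → prefix "16204822" already present; 0 new (none)
  "1620482296" → prefix "16204822" already present; 2 new (9, 6)
  "17890502940" → prefix "178" already present; 8 new (9, 0, 5, 0, 2, 9, 4, 0)
  "16204822825" → prefix "1620482282" already present; 1 new (5)
  "1620482215" → prefix "16204822" already present; 2 new (1, 5)
  "16204822127" → prefix "162048221" already present; 2 new (2, 7)
  "1620437333" → prefix "16204" already present; 5 new (3, 7, 3, 3, 3)
  "16204074015" → prefix "16204" already present; 6 new (0, 7, 4, 0, 1, 5)
  "180" → prefix "1" already present; 2 new (8, 0)
Total nodes = 11 + 7 + 3 + 1 + 0 + 2 + 8 + 1 + 2 + 2 + 5 + 6 + 2 = 50

50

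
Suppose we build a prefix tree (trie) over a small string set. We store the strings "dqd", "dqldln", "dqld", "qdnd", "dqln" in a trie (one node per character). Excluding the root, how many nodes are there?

12

Trace insertions, counting only characters that open a new branch:
  "dqd" → 3 new (d, q, d)
  "dqldln" → prefix "dq" already present; 4 new (l, d, l, n)
  "dqld" → prefix "dqld" already present; 0 new (none)
  "qdnd" → 4 new (q, d, n, d)
  "dqln" → prefix "dql" already present; 1 new (n)
Total nodes = 3 + 4 + 0 + 4 + 1 = 12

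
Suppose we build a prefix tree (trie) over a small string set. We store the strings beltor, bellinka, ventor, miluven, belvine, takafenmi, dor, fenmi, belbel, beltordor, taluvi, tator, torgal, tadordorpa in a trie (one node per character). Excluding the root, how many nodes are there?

Count nodes per top-level branch (shared prefixes stored once):
  'b'-branch (belbel, bellinka, beltor, beltordor, belvine): 21 nodes
  'd'-branch (dor): 3 nodes
  'f'-branch (fenmi): 5 nodes
  'm'-branch (miluven): 7 nodes
  't'-branch (tadordorpa, takafenmi, taluvi, tator, torgal): 29 nodes
  'v'-branch (ventor): 6 nodes
Sum: 71

71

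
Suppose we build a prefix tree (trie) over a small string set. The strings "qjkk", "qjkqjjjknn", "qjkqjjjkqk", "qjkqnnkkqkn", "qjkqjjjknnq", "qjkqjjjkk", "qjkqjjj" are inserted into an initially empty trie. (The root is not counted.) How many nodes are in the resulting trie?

22

Insert word by word; a character creates a node only if that edge doesn't already exist:
  "qjkk" → 4 new (q, j, k, k)
  "qjkqjjjknn" → prefix "qjk" already present; 7 new (q, j, j, j, k, n, n)
  "qjkqjjjkqk" → prefix "qjkqjjjk" already present; 2 new (q, k)
  "qjkqnnkkqkn" → prefix "qjkq" already present; 7 new (n, n, k, k, q, k, n)
  "qjkqjjjknnq" → prefix "qjkqjjjknn" already present; 1 new (q)
  "qjkqjjjkk" → prefix "qjkqjjjk" already present; 1 new (k)
  "qjkqjjj" → prefix "qjkqjjj" already present; 0 new (none)
Total nodes = 4 + 7 + 2 + 7 + 1 + 1 + 0 = 22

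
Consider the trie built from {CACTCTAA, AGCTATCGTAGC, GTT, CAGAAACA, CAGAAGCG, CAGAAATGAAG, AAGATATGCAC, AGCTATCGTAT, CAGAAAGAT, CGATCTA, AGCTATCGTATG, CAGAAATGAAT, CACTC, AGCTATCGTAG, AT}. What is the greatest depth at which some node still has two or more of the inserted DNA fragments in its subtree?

Look for the deepest trie node that still has at least two words in its subtree.
"AGCTATCGTAG" and "AGCTATCGTAGC" agree on "AGCTATCGTAG" (11 characters) before diverging; nothing deeper is shared.
Longest shared-prefix length: 11

11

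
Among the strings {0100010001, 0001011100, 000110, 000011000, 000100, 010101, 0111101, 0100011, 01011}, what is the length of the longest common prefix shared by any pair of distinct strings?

6

Equivalently: take the maximum, over all pairs, of their longest common prefix length.
e.g. "0100010001" and "0100011" share the prefix "010001" of length 6; no pair shares a longer one.
Longest shared-prefix length: 6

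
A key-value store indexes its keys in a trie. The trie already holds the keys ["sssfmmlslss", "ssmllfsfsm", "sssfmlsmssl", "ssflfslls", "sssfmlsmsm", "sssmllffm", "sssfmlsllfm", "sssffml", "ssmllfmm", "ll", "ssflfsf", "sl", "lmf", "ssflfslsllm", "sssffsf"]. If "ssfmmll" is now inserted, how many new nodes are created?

4

"ssf" is already a path in the trie; the remaining "mmll" must be added.
New nodes needed: |"ssfmmll"| − 3 = 7 − 3 = 4.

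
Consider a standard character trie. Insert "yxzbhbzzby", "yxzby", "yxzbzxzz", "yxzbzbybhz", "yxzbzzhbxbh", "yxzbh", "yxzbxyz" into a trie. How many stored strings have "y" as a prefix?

Filter for entries beginning with "y":
Matches: "yxzbh", "yxzbhbzzby", "yxzbxyz", "yxzby", "yxzbzbybhz", "yxzbzxzz", "yxzbzzhbxbh"
Count: 7

7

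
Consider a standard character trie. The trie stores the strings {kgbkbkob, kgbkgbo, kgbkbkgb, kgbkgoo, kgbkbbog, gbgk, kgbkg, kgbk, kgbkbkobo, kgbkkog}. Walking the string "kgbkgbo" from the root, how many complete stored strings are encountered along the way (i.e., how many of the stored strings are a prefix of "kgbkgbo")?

3

Check each prefix of "kgbkgbo" against the stored set — each match is an end-marker on the path.
Prefixes of the query that are stored words: "kgbk", "kgbkg", "kgbkgbo"
Count: 3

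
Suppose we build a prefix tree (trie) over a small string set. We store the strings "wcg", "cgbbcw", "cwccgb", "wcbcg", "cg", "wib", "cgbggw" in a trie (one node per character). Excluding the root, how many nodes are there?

22

For each word, the new-node count is its length minus the longest prefix already in the trie:
  "wcg" → 3 new (w, c, g)
  "cgbbcw" → 6 new (c, g, b, b, c, w)
  "cwccgb" → prefix "c" already present; 5 new (w, c, c, g, b)
  "wcbcg" → prefix "wc" already present; 3 new (b, c, g)
  "cg" → prefix "cg" already present; 0 new (none)
  "wib" → prefix "w" already present; 2 new (i, b)
  "cgbggw" → prefix "cgb" already present; 3 new (g, g, w)
Total nodes = 3 + 6 + 5 + 3 + 0 + 2 + 3 = 22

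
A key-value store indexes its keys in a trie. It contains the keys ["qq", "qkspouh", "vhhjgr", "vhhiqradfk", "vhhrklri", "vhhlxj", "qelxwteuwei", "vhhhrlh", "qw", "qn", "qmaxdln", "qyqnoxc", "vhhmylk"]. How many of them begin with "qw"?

Filter for entries beginning with "qw":
Matches: "qw"
Count: 1

1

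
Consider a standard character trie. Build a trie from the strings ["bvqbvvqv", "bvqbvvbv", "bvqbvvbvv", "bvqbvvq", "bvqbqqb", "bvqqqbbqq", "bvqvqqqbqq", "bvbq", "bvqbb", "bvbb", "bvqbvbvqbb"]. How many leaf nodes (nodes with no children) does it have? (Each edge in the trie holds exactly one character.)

Leaves are exactly the stored words that no other stored word extends.
Those words: "bvbb", "bvbq", "bvqbb", "bvqbqqb", "bvqbvbvqbb", "bvqbvvbvv", "bvqbvvqv", "bvqqqbbqq", "bvqvqqqbqq"
Leaf count: 9

9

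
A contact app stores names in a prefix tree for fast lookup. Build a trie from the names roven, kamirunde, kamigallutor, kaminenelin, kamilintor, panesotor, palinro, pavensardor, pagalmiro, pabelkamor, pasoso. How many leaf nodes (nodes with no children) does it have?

11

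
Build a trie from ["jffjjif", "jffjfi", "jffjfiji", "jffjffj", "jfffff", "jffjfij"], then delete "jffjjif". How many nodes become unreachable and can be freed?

After clearing the end-marker at "jffjjif", prune upward until reaching a node still needed by another word.
The suffix "jif" (3 nodes) is used only by "jffjjif"; the node for "jffj" still has the child "f", so pruning stops there.
Nodes removed: 3

3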